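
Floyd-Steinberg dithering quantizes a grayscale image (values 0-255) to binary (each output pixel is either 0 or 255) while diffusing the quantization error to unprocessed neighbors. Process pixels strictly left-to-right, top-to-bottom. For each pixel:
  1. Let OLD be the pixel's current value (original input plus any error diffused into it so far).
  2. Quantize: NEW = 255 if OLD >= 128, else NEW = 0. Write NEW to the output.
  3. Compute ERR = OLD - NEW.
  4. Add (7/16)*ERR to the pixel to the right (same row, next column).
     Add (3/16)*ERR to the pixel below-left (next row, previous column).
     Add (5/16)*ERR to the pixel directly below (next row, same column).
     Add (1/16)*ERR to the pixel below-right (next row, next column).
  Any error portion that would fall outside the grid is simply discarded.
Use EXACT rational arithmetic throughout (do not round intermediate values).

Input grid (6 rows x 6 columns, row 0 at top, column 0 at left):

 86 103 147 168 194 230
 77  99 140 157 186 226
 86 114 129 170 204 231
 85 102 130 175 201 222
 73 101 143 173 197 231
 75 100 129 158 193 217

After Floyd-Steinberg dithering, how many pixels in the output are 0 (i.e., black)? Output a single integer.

(0,0): OLD=86 → NEW=0, ERR=86
(0,1): OLD=1125/8 → NEW=255, ERR=-915/8
(0,2): OLD=12411/128 → NEW=0, ERR=12411/128
(0,3): OLD=430941/2048 → NEW=255, ERR=-91299/2048
(0,4): OLD=5717899/32768 → NEW=255, ERR=-2637941/32768
(0,5): OLD=102120653/524288 → NEW=255, ERR=-31572787/524288
(1,0): OLD=10551/128 → NEW=0, ERR=10551/128
(1,1): OLD=125825/1024 → NEW=0, ERR=125825/1024
(1,2): OLD=6833813/32768 → NEW=255, ERR=-1522027/32768
(1,3): OLD=14904625/131072 → NEW=0, ERR=14904625/131072
(1,4): OLD=1648484403/8388608 → NEW=255, ERR=-490610637/8388608
(1,5): OLD=23697796213/134217728 → NEW=255, ERR=-10527724427/134217728
(2,0): OLD=2208539/16384 → NEW=255, ERR=-1969381/16384
(2,1): OLD=50464473/524288 → NEW=0, ERR=50464473/524288
(2,2): OLD=1556897483/8388608 → NEW=255, ERR=-582197557/8388608
(2,3): OLD=10824820019/67108864 → NEW=255, ERR=-6287940301/67108864
(2,4): OLD=294485811737/2147483648 → NEW=255, ERR=-253122518503/2147483648
(2,5): OLD=5197427656255/34359738368 → NEW=255, ERR=-3564305627585/34359738368
(3,0): OLD=549324139/8388608 → NEW=0, ERR=549324139/8388608
(3,1): OLD=9408859663/67108864 → NEW=255, ERR=-7703900657/67108864
(3,2): OLD=24983430941/536870912 → NEW=0, ERR=24983430941/536870912
(3,3): OLD=4798009702487/34359738368 → NEW=255, ERR=-3963723581353/34359738368
(3,4): OLD=24296354862455/274877906944 → NEW=0, ERR=24296354862455/274877906944
(3,5): OLD=971468902030489/4398046511104 → NEW=255, ERR=-150032958301031/4398046511104
(4,0): OLD=77244416741/1073741824 → NEW=0, ERR=77244416741/1073741824
(4,1): OLD=1879779727649/17179869184 → NEW=0, ERR=1879779727649/17179869184
(4,2): OLD=97091127593747/549755813888 → NEW=255, ERR=-43096604947693/549755813888
(4,3): OLD=1074311134158207/8796093022208 → NEW=0, ERR=1074311134158207/8796093022208
(4,4): OLD=37217968936467311/140737488355328 → NEW=255, ERR=1329909405858671/140737488355328
(4,5): OLD=517909583163714985/2251799813685248 → NEW=255, ERR=-56299369326023255/2251799813685248
(5,0): OLD=32434735543027/274877906944 → NEW=0, ERR=32434735543027/274877906944
(5,1): OLD=1544719682775331/8796093022208 → NEW=255, ERR=-698284037887709/8796093022208
(5,2): OLD=7002399979919409/70368744177664 → NEW=0, ERR=7002399979919409/70368744177664
(5,3): OLD=532719858364764075/2251799813685248 → NEW=255, ERR=-41489094124974165/2251799813685248
(5,4): OLD=859456557577543947/4503599627370496 → NEW=255, ERR=-288961347401932533/4503599627370496
(5,5): OLD=13093331882144079303/72057594037927936 → NEW=255, ERR=-5281354597527544377/72057594037927936
Output grid:
  Row 0: .#.###  (2 black, running=2)
  Row 1: ..#.##  (3 black, running=5)
  Row 2: #.####  (1 black, running=6)
  Row 3: .#.#.#  (3 black, running=9)
  Row 4: ..#.##  (3 black, running=12)
  Row 5: .#.###  (2 black, running=14)

Answer: 14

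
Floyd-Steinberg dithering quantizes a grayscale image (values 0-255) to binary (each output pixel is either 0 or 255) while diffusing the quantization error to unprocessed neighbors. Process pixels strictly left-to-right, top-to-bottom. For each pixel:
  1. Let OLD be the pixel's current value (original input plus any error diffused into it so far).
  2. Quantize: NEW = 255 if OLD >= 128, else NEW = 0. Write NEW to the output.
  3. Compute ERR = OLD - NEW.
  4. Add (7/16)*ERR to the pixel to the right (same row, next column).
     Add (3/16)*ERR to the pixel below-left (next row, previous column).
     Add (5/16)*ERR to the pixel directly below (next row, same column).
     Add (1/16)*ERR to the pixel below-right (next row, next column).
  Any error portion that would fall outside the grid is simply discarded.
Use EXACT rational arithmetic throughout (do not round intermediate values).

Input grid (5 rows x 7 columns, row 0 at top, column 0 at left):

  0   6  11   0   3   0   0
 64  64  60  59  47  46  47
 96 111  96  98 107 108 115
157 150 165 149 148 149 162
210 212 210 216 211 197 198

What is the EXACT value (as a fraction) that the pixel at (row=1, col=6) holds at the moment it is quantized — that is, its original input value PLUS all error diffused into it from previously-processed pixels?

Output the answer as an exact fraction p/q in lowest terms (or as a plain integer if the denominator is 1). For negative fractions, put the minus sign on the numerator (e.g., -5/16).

(0,0): OLD=0 → NEW=0, ERR=0
(0,1): OLD=6 → NEW=0, ERR=6
(0,2): OLD=109/8 → NEW=0, ERR=109/8
(0,3): OLD=763/128 → NEW=0, ERR=763/128
(0,4): OLD=11485/2048 → NEW=0, ERR=11485/2048
(0,5): OLD=80395/32768 → NEW=0, ERR=80395/32768
(0,6): OLD=562765/524288 → NEW=0, ERR=562765/524288
(1,0): OLD=521/8 → NEW=0, ERR=521/8
(1,1): OLD=6203/64 → NEW=0, ERR=6203/64
(1,2): OLD=221499/2048 → NEW=0, ERR=221499/2048
(1,3): OLD=901801/8192 → NEW=0, ERR=901801/8192
(1,4): OLD=51247277/524288 → NEW=0, ERR=51247277/524288
(1,5): OLD=377833481/4194304 → NEW=0, ERR=377833481/4194304
(1,6): OLD=5831752135/67108864 → NEW=0, ERR=5831752135/67108864
Target (1,6): original=47, with diffused error = 5831752135/67108864

Answer: 5831752135/67108864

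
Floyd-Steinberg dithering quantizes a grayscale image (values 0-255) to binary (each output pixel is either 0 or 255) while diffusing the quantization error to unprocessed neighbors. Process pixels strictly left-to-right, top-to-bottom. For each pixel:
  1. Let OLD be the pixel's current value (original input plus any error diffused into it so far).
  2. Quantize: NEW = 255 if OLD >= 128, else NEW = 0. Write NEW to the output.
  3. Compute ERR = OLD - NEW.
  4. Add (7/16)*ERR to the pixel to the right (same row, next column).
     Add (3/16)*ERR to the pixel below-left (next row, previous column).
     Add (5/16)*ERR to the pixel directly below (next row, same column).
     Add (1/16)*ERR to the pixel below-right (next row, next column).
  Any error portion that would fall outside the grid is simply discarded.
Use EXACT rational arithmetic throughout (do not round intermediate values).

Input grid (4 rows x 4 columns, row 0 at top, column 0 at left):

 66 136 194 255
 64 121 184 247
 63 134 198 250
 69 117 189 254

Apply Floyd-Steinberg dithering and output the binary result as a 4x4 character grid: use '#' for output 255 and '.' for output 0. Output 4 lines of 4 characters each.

(0,0): OLD=66 → NEW=0, ERR=66
(0,1): OLD=1319/8 → NEW=255, ERR=-721/8
(0,2): OLD=19785/128 → NEW=255, ERR=-12855/128
(0,3): OLD=432255/2048 → NEW=255, ERR=-89985/2048
(1,0): OLD=8669/128 → NEW=0, ERR=8669/128
(1,1): OLD=110347/1024 → NEW=0, ERR=110347/1024
(1,2): OLD=6091239/32768 → NEW=255, ERR=-2264601/32768
(1,3): OLD=103157249/524288 → NEW=255, ERR=-30536191/524288
(2,0): OLD=1709993/16384 → NEW=0, ERR=1709993/16384
(2,1): OLD=107275475/524288 → NEW=255, ERR=-26417965/524288
(2,2): OLD=157467455/1048576 → NEW=255, ERR=-109919425/1048576
(2,3): OLD=3047038883/16777216 → NEW=255, ERR=-1231151197/16777216
(3,0): OLD=773158937/8388608 → NEW=0, ERR=773158937/8388608
(3,1): OLD=17239599751/134217728 → NEW=255, ERR=-16985920889/134217728
(3,2): OLD=180313903481/2147483648 → NEW=0, ERR=180313903481/2147483648
(3,3): OLD=8976519121359/34359738368 → NEW=255, ERR=214785837519/34359738368
Row 0: .###
Row 1: ..##
Row 2: .###
Row 3: .#.#

Answer: .###
..##
.###
.#.#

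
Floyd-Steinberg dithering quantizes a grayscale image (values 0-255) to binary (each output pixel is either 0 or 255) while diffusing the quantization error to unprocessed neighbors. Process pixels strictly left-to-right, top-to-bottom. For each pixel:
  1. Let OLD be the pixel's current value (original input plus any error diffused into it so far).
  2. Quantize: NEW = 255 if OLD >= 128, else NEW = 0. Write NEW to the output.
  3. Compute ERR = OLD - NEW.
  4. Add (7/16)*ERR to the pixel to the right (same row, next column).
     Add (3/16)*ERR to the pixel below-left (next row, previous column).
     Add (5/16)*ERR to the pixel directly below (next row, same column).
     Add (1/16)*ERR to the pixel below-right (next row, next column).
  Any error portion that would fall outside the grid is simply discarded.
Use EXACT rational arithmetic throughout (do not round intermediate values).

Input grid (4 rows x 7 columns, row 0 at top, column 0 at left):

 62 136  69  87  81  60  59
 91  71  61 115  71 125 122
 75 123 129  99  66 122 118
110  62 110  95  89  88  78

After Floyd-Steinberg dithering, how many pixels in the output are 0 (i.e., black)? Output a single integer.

Answer: 18

Derivation:
(0,0): OLD=62 → NEW=0, ERR=62
(0,1): OLD=1305/8 → NEW=255, ERR=-735/8
(0,2): OLD=3687/128 → NEW=0, ERR=3687/128
(0,3): OLD=203985/2048 → NEW=0, ERR=203985/2048
(0,4): OLD=4082103/32768 → NEW=0, ERR=4082103/32768
(0,5): OLD=60032001/524288 → NEW=0, ERR=60032001/524288
(0,6): OLD=915151879/8388608 → NEW=0, ERR=915151879/8388608
(1,0): OLD=11923/128 → NEW=0, ERR=11923/128
(1,1): OLD=94533/1024 → NEW=0, ERR=94533/1024
(1,2): OLD=4041065/32768 → NEW=0, ERR=4041065/32768
(1,3): OLD=29522389/131072 → NEW=255, ERR=-3900971/131072
(1,4): OLD=1045248383/8388608 → NEW=0, ERR=1045248383/8388608
(1,5): OLD=16343494383/67108864 → NEW=255, ERR=-769265937/67108864
(1,6): OLD=169901812257/1073741824 → NEW=255, ERR=-103902352863/1073741824
(2,0): OLD=1989319/16384 → NEW=0, ERR=1989319/16384
(2,1): OLD=122638653/524288 → NEW=255, ERR=-11054787/524288
(2,2): OLD=1329621367/8388608 → NEW=255, ERR=-809473673/8388608
(2,3): OLD=5271593215/67108864 → NEW=0, ERR=5271593215/67108864
(2,4): OLD=72636476623/536870912 → NEW=255, ERR=-64265605937/536870912
(2,5): OLD=956769016805/17179869184 → NEW=0, ERR=956769016805/17179869184
(2,6): OLD=30623855828115/274877906944 → NEW=0, ERR=30623855828115/274877906944
(3,0): OLD=1207873559/8388608 → NEW=255, ERR=-931221481/8388608
(3,1): OLD=-245661941/67108864 → NEW=0, ERR=-245661941/67108864
(3,2): OLD=49206393521/536870912 → NEW=0, ERR=49206393521/536870912
(3,3): OLD=281687284151/2147483648 → NEW=255, ERR=-265921046089/2147483648
(3,4): OLD=3509893100567/274877906944 → NEW=0, ERR=3509893100567/274877906944
(3,5): OLD=273553221635061/2199023255552 → NEW=0, ERR=273553221635061/2199023255552
(3,6): OLD=6006674241649963/35184372088832 → NEW=255, ERR=-2965340641002197/35184372088832
Output grid:
  Row 0: .#.....  (6 black, running=6)
  Row 1: ...#.##  (4 black, running=10)
  Row 2: .##.#..  (4 black, running=14)
  Row 3: #..#..#  (4 black, running=18)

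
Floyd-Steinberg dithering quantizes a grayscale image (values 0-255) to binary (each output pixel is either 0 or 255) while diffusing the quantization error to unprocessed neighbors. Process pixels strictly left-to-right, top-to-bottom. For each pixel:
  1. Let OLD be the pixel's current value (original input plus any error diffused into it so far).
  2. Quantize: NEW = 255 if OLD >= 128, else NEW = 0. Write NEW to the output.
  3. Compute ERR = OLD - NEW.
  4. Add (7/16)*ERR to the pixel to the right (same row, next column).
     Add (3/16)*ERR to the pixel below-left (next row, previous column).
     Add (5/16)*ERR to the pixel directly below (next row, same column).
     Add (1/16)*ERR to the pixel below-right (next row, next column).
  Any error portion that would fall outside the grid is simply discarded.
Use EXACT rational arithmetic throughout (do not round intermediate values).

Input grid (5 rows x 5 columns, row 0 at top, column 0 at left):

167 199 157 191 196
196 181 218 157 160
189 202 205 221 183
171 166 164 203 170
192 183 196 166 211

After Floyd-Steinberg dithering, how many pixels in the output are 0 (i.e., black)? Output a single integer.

Answer: 5

Derivation:
(0,0): OLD=167 → NEW=255, ERR=-88
(0,1): OLD=321/2 → NEW=255, ERR=-189/2
(0,2): OLD=3701/32 → NEW=0, ERR=3701/32
(0,3): OLD=123699/512 → NEW=255, ERR=-6861/512
(0,4): OLD=1557605/8192 → NEW=255, ERR=-531355/8192
(1,0): OLD=4825/32 → NEW=255, ERR=-3335/32
(1,1): OLD=31247/256 → NEW=0, ERR=31247/256
(1,2): OLD=2450427/8192 → NEW=255, ERR=361467/8192
(1,3): OLD=5478271/32768 → NEW=255, ERR=-2877569/32768
(1,4): OLD=52676893/524288 → NEW=0, ERR=52676893/524288
(2,0): OLD=734485/4096 → NEW=255, ERR=-309995/4096
(2,1): OLD=27366775/131072 → NEW=255, ERR=-6056585/131072
(2,2): OLD=397905061/2097152 → NEW=255, ERR=-136868699/2097152
(2,3): OLD=6261284767/33554432 → NEW=255, ERR=-2295095393/33554432
(2,4): OLD=96091684249/536870912 → NEW=255, ERR=-40810398311/536870912
(3,0): OLD=290844037/2097152 → NEW=255, ERR=-243929723/2097152
(3,1): OLD=1404338657/16777216 → NEW=0, ERR=1404338657/16777216
(3,2): OLD=88322302907/536870912 → NEW=255, ERR=-48579779653/536870912
(3,3): OLD=132827631411/1073741824 → NEW=0, ERR=132827631411/1073741824
(3,4): OLD=3368824145471/17179869184 → NEW=255, ERR=-1012042496449/17179869184
(4,0): OLD=45995434603/268435456 → NEW=255, ERR=-22455606677/268435456
(4,1): OLD=1274088373931/8589934592 → NEW=255, ERR=-916344947029/8589934592
(4,2): OLD=20544122425317/137438953472 → NEW=255, ERR=-14502810710043/137438953472
(4,3): OLD=311802426048427/2199023255552 → NEW=255, ERR=-248948504117333/2199023255552
(4,4): OLD=5305586773324589/35184372088832 → NEW=255, ERR=-3666428109327571/35184372088832
Output grid:
  Row 0: ##.##  (1 black, running=1)
  Row 1: #.##.  (2 black, running=3)
  Row 2: #####  (0 black, running=3)
  Row 3: #.#.#  (2 black, running=5)
  Row 4: #####  (0 black, running=5)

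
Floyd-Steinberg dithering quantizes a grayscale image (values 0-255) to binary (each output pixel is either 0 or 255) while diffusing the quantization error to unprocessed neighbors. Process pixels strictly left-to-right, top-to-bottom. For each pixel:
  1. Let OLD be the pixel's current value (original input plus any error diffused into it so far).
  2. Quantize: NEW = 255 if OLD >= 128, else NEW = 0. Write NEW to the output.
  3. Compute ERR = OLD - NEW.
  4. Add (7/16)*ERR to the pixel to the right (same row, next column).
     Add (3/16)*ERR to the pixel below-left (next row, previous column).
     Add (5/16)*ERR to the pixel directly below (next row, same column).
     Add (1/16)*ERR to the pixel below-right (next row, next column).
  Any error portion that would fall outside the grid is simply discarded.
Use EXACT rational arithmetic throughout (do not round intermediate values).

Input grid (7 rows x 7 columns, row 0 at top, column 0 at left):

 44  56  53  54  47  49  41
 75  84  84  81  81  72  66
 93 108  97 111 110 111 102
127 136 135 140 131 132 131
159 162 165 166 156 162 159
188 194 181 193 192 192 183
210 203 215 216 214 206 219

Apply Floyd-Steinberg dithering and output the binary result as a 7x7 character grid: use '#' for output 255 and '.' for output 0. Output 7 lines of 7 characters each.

(0,0): OLD=44 → NEW=0, ERR=44
(0,1): OLD=301/4 → NEW=0, ERR=301/4
(0,2): OLD=5499/64 → NEW=0, ERR=5499/64
(0,3): OLD=93789/1024 → NEW=0, ERR=93789/1024
(0,4): OLD=1426571/16384 → NEW=0, ERR=1426571/16384
(0,5): OLD=22831053/262144 → NEW=0, ERR=22831053/262144
(0,6): OLD=331783835/4194304 → NEW=0, ERR=331783835/4194304
(1,0): OLD=6583/64 → NEW=0, ERR=6583/64
(1,1): OLD=87745/512 → NEW=255, ERR=-42815/512
(1,2): OLD=1575189/16384 → NEW=0, ERR=1575189/16384
(1,3): OLD=11362641/65536 → NEW=255, ERR=-5349039/65536
(1,4): OLD=396594355/4194304 → NEW=0, ERR=396594355/4194304
(1,5): OLD=5397518307/33554432 → NEW=255, ERR=-3158861853/33554432
(1,6): OLD=29515175405/536870912 → NEW=0, ERR=29515175405/536870912
(2,0): OLD=896731/8192 → NEW=0, ERR=896731/8192
(2,1): OLD=40426201/262144 → NEW=255, ERR=-26420519/262144
(2,2): OLD=261809227/4194304 → NEW=0, ERR=261809227/4194304
(2,3): OLD=4581543731/33554432 → NEW=255, ERR=-3974836429/33554432
(2,4): OLD=17440212995/268435456 → NEW=0, ERR=17440212995/268435456
(2,5): OLD=1084246377057/8589934592 → NEW=0, ERR=1084246377057/8589934592
(2,6): OLD=23161043291575/137438953472 → NEW=255, ERR=-11885889843785/137438953472
(3,0): OLD=596892011/4194304 → NEW=255, ERR=-472655509/4194304
(3,1): OLD=2474564687/33554432 → NEW=0, ERR=2474564687/33554432
(3,2): OLD=42482779645/268435456 → NEW=255, ERR=-25968261635/268435456
(3,3): OLD=82400140587/1073741824 → NEW=0, ERR=82400140587/1073741824
(3,4): OLD=27644525862251/137438953472 → NEW=255, ERR=-7402407273109/137438953472
(3,5): OLD=149232824253873/1099511627776 → NEW=255, ERR=-131142640829007/1099511627776
(3,6): OLD=1049925828527343/17592186044416 → NEW=0, ERR=1049925828527343/17592186044416
(4,0): OLD=73879948709/536870912 → NEW=255, ERR=-63022133851/536870912
(4,1): OLD=932070166945/8589934592 → NEW=0, ERR=932070166945/8589934592
(4,2): OLD=27658088563855/137438953472 → NEW=255, ERR=-7388844571505/137438953472
(4,3): OLD=165274533310165/1099511627776 → NEW=255, ERR=-115100931772715/1099511627776
(4,4): OLD=666764015534799/8796093022208 → NEW=0, ERR=666764015534799/8796093022208
(4,5): OLD=46644500532916975/281474976710656 → NEW=255, ERR=-25131618528300305/281474976710656
(4,6): OLD=590572561283768377/4503599627370496 → NEW=255, ERR=-557845343695708103/4503599627370496
(5,0): OLD=23592963045491/137438953472 → NEW=255, ERR=-11453970089869/137438953472
(5,1): OLD=191349067161617/1099511627776 → NEW=255, ERR=-89026397921263/1099511627776
(5,2): OLD=1019724645890535/8796093022208 → NEW=0, ERR=1019724645890535/8796093022208
(5,3): OLD=15611888248465763/70368744177664 → NEW=255, ERR=-2332141516838557/70368744177664
(5,4): OLD=801212714350507521/4503599627370496 → NEW=255, ERR=-347205190628968959/4503599627370496
(5,5): OLD=4030969691741024689/36028797018963968 → NEW=0, ERR=4030969691741024689/36028797018963968
(5,6): OLD=108178444594262907967/576460752303423488 → NEW=255, ERR=-38819047243110081473/576460752303423488
(6,0): OLD=2969121071968811/17592186044416 → NEW=255, ERR=-1516886369357269/17592186044416
(6,1): OLD=44051343556901223/281474976710656 → NEW=255, ERR=-27724775504316057/281474976710656
(6,2): OLD=886579978627023829/4503599627370496 → NEW=255, ERR=-261837926352452651/4503599627370496
(6,3): OLD=6232886494572987211/36028797018963968 → NEW=255, ERR=-2954456745262824629/36028797018963968
(6,4): OLD=12461506096191978569/72057594037927936 → NEW=255, ERR=-5913180383479645111/72057594037927936
(6,5): OLD=1730454707326667394181/9223372036854775808 → NEW=255, ERR=-621505162071300436859/9223372036854775808
(6,6): OLD=25894563944276927175763/147573952589676412928 → NEW=255, ERR=-11736793966090558120877/147573952589676412928
Row 0: .......
Row 1: .#.#.#.
Row 2: .#.#..#
Row 3: #.#.##.
Row 4: #.##.##
Row 5: ##.##.#
Row 6: #######

Answer: .......
.#.#.#.
.#.#..#
#.#.##.
#.##.##
##.##.#
#######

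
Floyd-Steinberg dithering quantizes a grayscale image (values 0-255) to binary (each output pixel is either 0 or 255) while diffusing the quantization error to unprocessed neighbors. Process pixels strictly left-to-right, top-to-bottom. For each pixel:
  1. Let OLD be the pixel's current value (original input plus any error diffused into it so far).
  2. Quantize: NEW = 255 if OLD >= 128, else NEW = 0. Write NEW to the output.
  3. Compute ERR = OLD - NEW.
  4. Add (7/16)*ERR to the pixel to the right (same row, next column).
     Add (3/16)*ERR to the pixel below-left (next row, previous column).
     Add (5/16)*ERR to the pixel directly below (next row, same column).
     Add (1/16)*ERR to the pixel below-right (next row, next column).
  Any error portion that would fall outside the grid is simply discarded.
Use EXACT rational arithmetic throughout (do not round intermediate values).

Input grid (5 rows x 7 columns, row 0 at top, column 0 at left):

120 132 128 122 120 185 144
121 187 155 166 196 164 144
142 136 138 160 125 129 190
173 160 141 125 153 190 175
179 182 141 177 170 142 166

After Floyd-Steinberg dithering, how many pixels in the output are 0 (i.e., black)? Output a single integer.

(0,0): OLD=120 → NEW=0, ERR=120
(0,1): OLD=369/2 → NEW=255, ERR=-141/2
(0,2): OLD=3109/32 → NEW=0, ERR=3109/32
(0,3): OLD=84227/512 → NEW=255, ERR=-46333/512
(0,4): OLD=658709/8192 → NEW=0, ERR=658709/8192
(0,5): OLD=28859283/131072 → NEW=255, ERR=-4564077/131072
(0,6): OLD=270041349/2097152 → NEW=255, ERR=-264732411/2097152
(1,0): OLD=4649/32 → NEW=255, ERR=-3511/32
(1,1): OLD=36527/256 → NEW=255, ERR=-28753/256
(1,2): OLD=940843/8192 → NEW=0, ERR=940843/8192
(1,3): OLD=6852311/32768 → NEW=255, ERR=-1503529/32768
(1,4): OLD=396086221/2097152 → NEW=255, ERR=-138687539/2097152
(1,5): OLD=1770710093/16777216 → NEW=0, ERR=1770710093/16777216
(1,6): OLD=39876178019/268435456 → NEW=255, ERR=-28574863261/268435456
(2,0): OLD=354933/4096 → NEW=0, ERR=354933/4096
(2,1): OLD=20118087/131072 → NEW=255, ERR=-13305273/131072
(2,2): OLD=238773621/2097152 → NEW=0, ERR=238773621/2097152
(2,3): OLD=3191894189/16777216 → NEW=255, ERR=-1086295891/16777216
(2,4): OLD=12472591317/134217728 → NEW=0, ERR=12472591317/134217728
(2,5): OLD=766847272287/4294967296 → NEW=255, ERR=-328369388193/4294967296
(2,6): OLD=8925427585417/68719476736 → NEW=255, ERR=-8598038982263/68719476736
(3,0): OLD=379680757/2097152 → NEW=255, ERR=-155093003/2097152
(3,1): OLD=2058341409/16777216 → NEW=0, ERR=2058341409/16777216
(3,2): OLD=28423385691/134217728 → NEW=255, ERR=-5802134949/134217728
(3,3): OLD=59266990353/536870912 → NEW=0, ERR=59266990353/536870912
(3,4): OLD=14565446098421/68719476736 → NEW=255, ERR=-2958020469259/68719476736
(3,5): OLD=71261682372351/549755813888 → NEW=255, ERR=-68926050169089/549755813888
(3,6): OLD=670881086723553/8796093022208 → NEW=0, ERR=670881086723553/8796093022208
(4,0): OLD=48021250731/268435456 → NEW=255, ERR=-20429790549/268435456
(4,1): OLD=748678112671/4294967296 → NEW=255, ERR=-346538547809/4294967296
(4,2): OLD=8284677962449/68719476736 → NEW=0, ERR=8284677962449/68719476736
(4,3): OLD=139346211588875/549755813888 → NEW=255, ERR=-841520952565/549755813888
(4,4): OLD=612517797975625/4398046511104 → NEW=255, ERR=-508984062355895/4398046511104
(4,5): OLD=8978879100052433/140737488355328 → NEW=0, ERR=8978879100052433/140737488355328
(4,6): OLD=472676340866715655/2251799813685248 → NEW=255, ERR=-101532611623022585/2251799813685248
Output grid:
  Row 0: .#.#.##  (3 black, running=3)
  Row 1: ##.##.#  (2 black, running=5)
  Row 2: .#.#.##  (3 black, running=8)
  Row 3: #.#.##.  (3 black, running=11)
  Row 4: ##.##.#  (2 black, running=13)

Answer: 13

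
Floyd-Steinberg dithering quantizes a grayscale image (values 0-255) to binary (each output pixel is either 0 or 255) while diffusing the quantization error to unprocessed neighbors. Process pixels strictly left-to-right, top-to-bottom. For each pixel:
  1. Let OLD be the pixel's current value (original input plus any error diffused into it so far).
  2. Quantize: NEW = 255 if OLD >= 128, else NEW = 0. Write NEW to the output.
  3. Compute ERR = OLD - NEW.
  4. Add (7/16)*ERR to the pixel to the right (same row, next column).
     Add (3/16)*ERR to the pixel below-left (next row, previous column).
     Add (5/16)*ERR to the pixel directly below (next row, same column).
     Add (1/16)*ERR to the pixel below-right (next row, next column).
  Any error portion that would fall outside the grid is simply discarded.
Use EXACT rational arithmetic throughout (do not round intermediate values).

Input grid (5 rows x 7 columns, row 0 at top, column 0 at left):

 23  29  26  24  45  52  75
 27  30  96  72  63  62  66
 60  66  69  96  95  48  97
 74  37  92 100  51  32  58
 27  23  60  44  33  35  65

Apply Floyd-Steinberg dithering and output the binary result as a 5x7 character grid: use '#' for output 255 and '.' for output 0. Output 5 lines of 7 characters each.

(0,0): OLD=23 → NEW=0, ERR=23
(0,1): OLD=625/16 → NEW=0, ERR=625/16
(0,2): OLD=11031/256 → NEW=0, ERR=11031/256
(0,3): OLD=175521/4096 → NEW=0, ERR=175521/4096
(0,4): OLD=4177767/65536 → NEW=0, ERR=4177767/65536
(0,5): OLD=83770321/1048576 → NEW=0, ERR=83770321/1048576
(0,6): OLD=1844683447/16777216 → NEW=0, ERR=1844683447/16777216
(1,0): OLD=10627/256 → NEW=0, ERR=10627/256
(1,1): OLD=143125/2048 → NEW=0, ERR=143125/2048
(1,2): OLD=9864249/65536 → NEW=255, ERR=-6847431/65536
(1,3): OLD=14241093/262144 → NEW=0, ERR=14241093/262144
(1,4): OLD=2086180911/16777216 → NEW=0, ERR=2086180911/16777216
(1,5): OLD=22275724511/134217728 → NEW=255, ERR=-11949796129/134217728
(1,6): OLD=142595286833/2147483648 → NEW=0, ERR=142595286833/2147483648
(2,0): OLD=2820535/32768 → NEW=0, ERR=2820535/32768
(2,1): OLD=113771725/1048576 → NEW=0, ERR=113771725/1048576
(2,2): OLD=1650408615/16777216 → NEW=0, ERR=1650408615/16777216
(2,3): OLD=23192707119/134217728 → NEW=255, ERR=-11032813521/134217728
(2,4): OLD=90835269791/1073741824 → NEW=0, ERR=90835269791/1073741824
(2,5): OLD=2659794545525/34359738368 → NEW=0, ERR=2659794545525/34359738368
(2,6): OLD=80293350903427/549755813888 → NEW=255, ERR=-59894381638013/549755813888
(3,0): OLD=2034114759/16777216 → NEW=0, ERR=2034114759/16777216
(3,1): OLD=19833996475/134217728 → NEW=255, ERR=-14391524165/134217728
(3,2): OLD=72154255649/1073741824 → NEW=0, ERR=72154255649/1073741824
(3,3): OLD=539971531959/4294967296 → NEW=0, ERR=539971531959/4294967296
(3,4): OLD=77964578839751/549755813888 → NEW=255, ERR=-62223153701689/549755813888
(3,5): OLD=-37239511170107/4398046511104 → NEW=0, ERR=-37239511170107/4398046511104
(3,6): OLD=1765389020420443/70368744177664 → NEW=0, ERR=1765389020420443/70368744177664
(4,0): OLD=96172076361/2147483648 → NEW=0, ERR=96172076361/2147483648
(4,1): OLD=1005448806837/34359738368 → NEW=0, ERR=1005448806837/34359738368
(4,2): OLD=60843257965755/549755813888 → NEW=0, ERR=60843257965755/549755813888
(4,3): OLD=504393098489209/4398046511104 → NEW=0, ERR=504393098489209/4398046511104
(4,4): OLD=1902603207217755/35184372088832 → NEW=0, ERR=1902603207217755/35184372088832
(4,5): OLD=60395384134376987/1125899906842624 → NEW=0, ERR=60395384134376987/1125899906842624
(4,6): OLD=1725401398831055917/18014398509481984 → NEW=0, ERR=1725401398831055917/18014398509481984
Row 0: .......
Row 1: ..#..#.
Row 2: ...#..#
Row 3: .#..#..
Row 4: .......

Answer: .......
..#..#.
...#..#
.#..#..
.......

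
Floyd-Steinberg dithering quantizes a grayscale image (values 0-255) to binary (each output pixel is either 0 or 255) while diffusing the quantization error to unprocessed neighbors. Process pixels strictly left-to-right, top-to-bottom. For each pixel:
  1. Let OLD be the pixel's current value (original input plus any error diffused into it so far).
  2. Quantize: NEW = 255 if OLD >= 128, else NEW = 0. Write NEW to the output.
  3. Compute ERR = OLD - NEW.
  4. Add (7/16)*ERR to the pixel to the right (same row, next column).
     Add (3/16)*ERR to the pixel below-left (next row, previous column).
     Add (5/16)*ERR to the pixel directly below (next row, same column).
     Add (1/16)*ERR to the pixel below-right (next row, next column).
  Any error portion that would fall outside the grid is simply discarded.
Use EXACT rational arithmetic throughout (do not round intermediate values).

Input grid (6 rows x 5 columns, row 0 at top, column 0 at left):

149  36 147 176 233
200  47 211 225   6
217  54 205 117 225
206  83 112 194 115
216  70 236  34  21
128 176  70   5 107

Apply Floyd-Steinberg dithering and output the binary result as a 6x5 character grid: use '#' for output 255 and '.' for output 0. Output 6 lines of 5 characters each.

Answer: #.#.#
#.##.
#.#.#
#..#.
#.#..
.#..#

Derivation:
(0,0): OLD=149 → NEW=255, ERR=-106
(0,1): OLD=-83/8 → NEW=0, ERR=-83/8
(0,2): OLD=18235/128 → NEW=255, ERR=-14405/128
(0,3): OLD=259613/2048 → NEW=0, ERR=259613/2048
(0,4): OLD=9452235/32768 → NEW=255, ERR=1096395/32768
(1,0): OLD=21111/128 → NEW=255, ERR=-11529/128
(1,1): OLD=-23935/1024 → NEW=0, ERR=-23935/1024
(1,2): OLD=6184149/32768 → NEW=255, ERR=-2171691/32768
(1,3): OLD=30783377/131072 → NEW=255, ERR=-2639983/131072
(1,4): OLD=32646163/2097152 → NEW=0, ERR=32646163/2097152
(2,0): OLD=3022363/16384 → NEW=255, ERR=-1155557/16384
(2,1): OLD=-1162343/524288 → NEW=0, ERR=-1162343/524288
(2,2): OLD=1493858443/8388608 → NEW=255, ERR=-645236597/8388608
(2,3): OLD=10177824497/134217728 → NEW=0, ERR=10177824497/134217728
(2,4): OLD=562172021847/2147483648 → NEW=255, ERR=14563691607/2147483648
(3,0): OLD=1539677099/8388608 → NEW=255, ERR=-599417941/8388608
(3,1): OLD=2161901711/67108864 → NEW=0, ERR=2161901711/67108864
(3,2): OLD=249401778453/2147483648 → NEW=0, ERR=249401778453/2147483648
(3,3): OLD=1138042269789/4294967296 → NEW=255, ERR=42825609309/4294967296
(3,4): OLD=8673846389777/68719476736 → NEW=0, ERR=8673846389777/68719476736
(4,0): OLD=214437221477/1073741824 → NEW=255, ERR=-59366943643/1073741824
(4,1): OLD=2514703090981/34359738368 → NEW=0, ERR=2514703090981/34359738368
(4,2): OLD=169432144290123/549755813888 → NEW=255, ERR=29244411748683/549755813888
(4,3): OLD=803205603592229/8796093022208 → NEW=0, ERR=803205603592229/8796093022208
(4,4): OLD=14216895017929603/140737488355328 → NEW=0, ERR=14216895017929603/140737488355328
(5,0): OLD=68414142467727/549755813888 → NEW=0, ERR=68414142467727/549755813888
(5,1): OLD=1142762488281005/4398046511104 → NEW=255, ERR=21260627949485/4398046511104
(5,2): OLD=15542206718128213/140737488355328 → NEW=0, ERR=15542206718128213/140737488355328
(5,3): OLD=58612037211038427/562949953421312 → NEW=0, ERR=58612037211038427/562949953421312
(5,4): OLD=1709797639723049849/9007199254740992 → NEW=255, ERR=-587038170235903111/9007199254740992
Row 0: #.#.#
Row 1: #.##.
Row 2: #.#.#
Row 3: #..#.
Row 4: #.#..
Row 5: .#..#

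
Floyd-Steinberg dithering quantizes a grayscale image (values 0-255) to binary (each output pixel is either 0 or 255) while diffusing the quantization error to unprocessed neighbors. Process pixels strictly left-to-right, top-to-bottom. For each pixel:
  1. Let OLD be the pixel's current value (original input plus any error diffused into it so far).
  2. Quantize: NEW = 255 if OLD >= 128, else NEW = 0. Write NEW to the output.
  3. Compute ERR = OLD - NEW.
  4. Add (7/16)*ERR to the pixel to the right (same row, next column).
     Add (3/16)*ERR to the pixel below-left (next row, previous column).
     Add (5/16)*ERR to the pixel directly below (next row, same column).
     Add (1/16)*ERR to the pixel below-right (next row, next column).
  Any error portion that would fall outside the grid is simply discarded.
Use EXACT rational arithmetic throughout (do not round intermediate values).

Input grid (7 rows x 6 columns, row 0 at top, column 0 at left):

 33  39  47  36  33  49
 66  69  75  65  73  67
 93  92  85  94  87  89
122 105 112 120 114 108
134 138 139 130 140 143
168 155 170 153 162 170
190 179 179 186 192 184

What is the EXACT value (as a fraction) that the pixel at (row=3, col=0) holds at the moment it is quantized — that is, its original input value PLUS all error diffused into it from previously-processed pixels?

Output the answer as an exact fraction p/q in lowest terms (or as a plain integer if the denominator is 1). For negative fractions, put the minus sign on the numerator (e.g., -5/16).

(0,0): OLD=33 → NEW=0, ERR=33
(0,1): OLD=855/16 → NEW=0, ERR=855/16
(0,2): OLD=18017/256 → NEW=0, ERR=18017/256
(0,3): OLD=273575/4096 → NEW=0, ERR=273575/4096
(0,4): OLD=4077713/65536 → NEW=0, ERR=4077713/65536
(0,5): OLD=79924215/1048576 → NEW=0, ERR=79924215/1048576
(1,0): OLD=22101/256 → NEW=0, ERR=22101/256
(1,1): OLD=284115/2048 → NEW=255, ERR=-238125/2048
(1,2): OLD=4062415/65536 → NEW=0, ERR=4062415/65536
(1,3): OLD=33831459/262144 → NEW=255, ERR=-33015261/262144
(1,4): OLD=936334345/16777216 → NEW=0, ERR=936334345/16777216
(1,5): OLD=31977347695/268435456 → NEW=0, ERR=31977347695/268435456
(2,0): OLD=3217089/32768 → NEW=0, ERR=3217089/32768
(2,1): OLD=121253339/1048576 → NEW=0, ERR=121253339/1048576
(2,2): OLD=2081726801/16777216 → NEW=0, ERR=2081726801/16777216
(2,3): OLD=16544559113/134217728 → NEW=0, ERR=16544559113/134217728
(2,4): OLD=742317145755/4294967296 → NEW=255, ERR=-352899514725/4294967296
(2,5): OLD=6443626234349/68719476736 → NEW=0, ERR=6443626234349/68719476736
(3,0): OLD=2925314609/16777216 → NEW=255, ERR=-1352875471/16777216
Target (3,0): original=122, with diffused error = 2925314609/16777216

Answer: 2925314609/16777216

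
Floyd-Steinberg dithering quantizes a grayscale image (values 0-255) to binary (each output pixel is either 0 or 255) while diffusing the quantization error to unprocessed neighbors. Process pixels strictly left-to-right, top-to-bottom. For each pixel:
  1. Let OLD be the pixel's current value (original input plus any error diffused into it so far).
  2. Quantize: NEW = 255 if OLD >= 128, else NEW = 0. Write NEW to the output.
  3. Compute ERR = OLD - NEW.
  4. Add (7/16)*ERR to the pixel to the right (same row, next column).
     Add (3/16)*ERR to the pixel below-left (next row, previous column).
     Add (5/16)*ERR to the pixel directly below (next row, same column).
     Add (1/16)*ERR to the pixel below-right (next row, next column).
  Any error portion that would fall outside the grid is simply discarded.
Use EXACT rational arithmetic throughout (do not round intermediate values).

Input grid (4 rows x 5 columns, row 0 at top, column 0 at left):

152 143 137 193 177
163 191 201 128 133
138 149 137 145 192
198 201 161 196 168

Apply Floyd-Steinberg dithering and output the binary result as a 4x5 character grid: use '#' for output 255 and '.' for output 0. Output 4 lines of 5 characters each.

(0,0): OLD=152 → NEW=255, ERR=-103
(0,1): OLD=1567/16 → NEW=0, ERR=1567/16
(0,2): OLD=46041/256 → NEW=255, ERR=-19239/256
(0,3): OLD=655855/4096 → NEW=255, ERR=-388625/4096
(0,4): OLD=8879497/65536 → NEW=255, ERR=-7832183/65536
(1,0): OLD=38189/256 → NEW=255, ERR=-27091/256
(1,1): OLD=316987/2048 → NEW=255, ERR=-205253/2048
(1,2): OLD=7995351/65536 → NEW=0, ERR=7995351/65536
(1,3): OLD=32668363/262144 → NEW=0, ERR=32668363/262144
(1,4): OLD=605005313/4194304 → NEW=255, ERR=-464542207/4194304
(2,0): OLD=2822585/32768 → NEW=0, ERR=2822585/32768
(2,1): OLD=179964291/1048576 → NEW=255, ERR=-87422589/1048576
(2,2): OLD=2613079369/16777216 → NEW=255, ERR=-1665110711/16777216
(2,3): OLD=34193545675/268435456 → NEW=0, ERR=34193545675/268435456
(2,4): OLD=948787438029/4294967296 → NEW=255, ERR=-146429222451/4294967296
(3,0): OLD=3511234601/16777216 → NEW=255, ERR=-766955479/16777216
(3,1): OLD=19021431285/134217728 → NEW=255, ERR=-15204089355/134217728
(3,2): OLD=425624081047/4294967296 → NEW=0, ERR=425624081047/4294967296
(3,3): OLD=2289789206527/8589934592 → NEW=255, ERR=99355885567/8589934592
(3,4): OLD=23415136619355/137438953472 → NEW=255, ERR=-11631796516005/137438953472
Row 0: #.###
Row 1: ##..#
Row 2: .##.#
Row 3: ##.##

Answer: #.###
##..#
.##.#
##.##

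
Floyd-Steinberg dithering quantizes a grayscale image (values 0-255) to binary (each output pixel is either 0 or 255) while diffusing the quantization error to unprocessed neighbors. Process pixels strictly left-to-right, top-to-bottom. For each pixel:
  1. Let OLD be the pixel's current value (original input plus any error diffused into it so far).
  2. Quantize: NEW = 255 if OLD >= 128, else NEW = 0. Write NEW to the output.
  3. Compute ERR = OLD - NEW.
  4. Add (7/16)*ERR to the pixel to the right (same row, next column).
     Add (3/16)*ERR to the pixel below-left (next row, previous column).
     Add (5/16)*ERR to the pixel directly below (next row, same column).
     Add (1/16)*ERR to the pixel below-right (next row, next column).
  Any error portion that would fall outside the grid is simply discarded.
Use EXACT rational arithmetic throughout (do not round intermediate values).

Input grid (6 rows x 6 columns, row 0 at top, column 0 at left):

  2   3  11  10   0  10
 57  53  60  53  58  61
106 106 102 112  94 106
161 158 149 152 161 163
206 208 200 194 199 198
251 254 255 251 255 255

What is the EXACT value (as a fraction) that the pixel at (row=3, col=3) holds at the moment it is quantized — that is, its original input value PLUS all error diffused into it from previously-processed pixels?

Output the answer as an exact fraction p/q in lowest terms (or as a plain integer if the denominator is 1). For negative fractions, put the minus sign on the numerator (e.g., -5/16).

(0,0): OLD=2 → NEW=0, ERR=2
(0,1): OLD=31/8 → NEW=0, ERR=31/8
(0,2): OLD=1625/128 → NEW=0, ERR=1625/128
(0,3): OLD=31855/2048 → NEW=0, ERR=31855/2048
(0,4): OLD=222985/32768 → NEW=0, ERR=222985/32768
(0,5): OLD=6803775/524288 → NEW=0, ERR=6803775/524288
(1,0): OLD=7469/128 → NEW=0, ERR=7469/128
(1,1): OLD=84219/1024 → NEW=0, ERR=84219/1024
(1,2): OLD=3378647/32768 → NEW=0, ERR=3378647/32768
(1,3): OLD=13767787/131072 → NEW=0, ERR=13767787/131072
(1,4): OLD=918442305/8388608 → NEW=0, ERR=918442305/8388608
(1,5): OLD=15217763703/134217728 → NEW=0, ERR=15217763703/134217728
(2,0): OLD=2288121/16384 → NEW=255, ERR=-1889799/16384
(2,1): OLD=54640387/524288 → NEW=0, ERR=54640387/524288
(2,2): OLD=1716746057/8388608 → NEW=255, ERR=-422348983/8388608
(2,3): OLD=10050947521/67108864 → NEW=255, ERR=-7061812799/67108864
(2,4): OLD=236224973123/2147483648 → NEW=0, ERR=236224973123/2147483648
(2,5): OLD=6748249405189/34359738368 → NEW=255, ERR=-2013483878651/34359738368
(3,0): OLD=1212119209/8388608 → NEW=255, ERR=-926975831/8388608
(3,1): OLD=8427088565/67108864 → NEW=0, ERR=8427088565/67108864
(3,2): OLD=93945861775/536870912 → NEW=255, ERR=-42956220785/536870912
(3,3): OLD=3490569581837/34359738368 → NEW=0, ERR=3490569581837/34359738368
Target (3,3): original=152, with diffused error = 3490569581837/34359738368

Answer: 3490569581837/34359738368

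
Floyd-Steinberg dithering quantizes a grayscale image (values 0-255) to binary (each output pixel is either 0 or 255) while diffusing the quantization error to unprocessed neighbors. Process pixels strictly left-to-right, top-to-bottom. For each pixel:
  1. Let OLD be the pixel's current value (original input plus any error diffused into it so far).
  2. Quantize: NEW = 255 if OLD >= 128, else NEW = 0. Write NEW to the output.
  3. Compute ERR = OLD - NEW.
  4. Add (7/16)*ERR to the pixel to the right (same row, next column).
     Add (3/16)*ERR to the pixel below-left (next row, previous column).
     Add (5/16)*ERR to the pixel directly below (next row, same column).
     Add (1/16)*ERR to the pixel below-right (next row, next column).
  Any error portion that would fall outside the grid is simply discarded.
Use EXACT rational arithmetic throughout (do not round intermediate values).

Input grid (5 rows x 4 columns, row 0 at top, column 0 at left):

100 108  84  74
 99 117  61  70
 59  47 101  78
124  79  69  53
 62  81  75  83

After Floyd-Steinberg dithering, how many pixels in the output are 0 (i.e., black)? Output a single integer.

Answer: 15

Derivation:
(0,0): OLD=100 → NEW=0, ERR=100
(0,1): OLD=607/4 → NEW=255, ERR=-413/4
(0,2): OLD=2485/64 → NEW=0, ERR=2485/64
(0,3): OLD=93171/1024 → NEW=0, ERR=93171/1024
(1,0): OLD=7097/64 → NEW=0, ERR=7097/64
(1,1): OLD=75151/512 → NEW=255, ERR=-55409/512
(1,2): OLD=596283/16384 → NEW=0, ERR=596283/16384
(1,3): OLD=30613901/262144 → NEW=0, ERR=30613901/262144
(2,0): OLD=600981/8192 → NEW=0, ERR=600981/8192
(2,1): OLD=15474743/262144 → NEW=0, ERR=15474743/262144
(2,2): OLD=80390355/524288 → NEW=255, ERR=-53303085/524288
(2,3): OLD=606409895/8388608 → NEW=0, ERR=606409895/8388608
(3,0): OLD=662674885/4194304 → NEW=255, ERR=-406872635/4194304
(3,1): OLD=2719899483/67108864 → NEW=0, ERR=2719899483/67108864
(3,2): OLD=77528879525/1073741824 → NEW=0, ERR=77528879525/1073741824
(3,3): OLD=1732172838147/17179869184 → NEW=0, ERR=1732172838147/17179869184
(4,0): OLD=42181880737/1073741824 → NEW=0, ERR=42181880737/1073741824
(4,1): OLD=1016430885859/8589934592 → NEW=0, ERR=1016430885859/8589934592
(4,2): OLD=46940998566915/274877906944 → NEW=255, ERR=-23152867703805/274877906944
(4,3): OLD=361389006705157/4398046511104 → NEW=0, ERR=361389006705157/4398046511104
Output grid:
  Row 0: .#..  (3 black, running=3)
  Row 1: .#..  (3 black, running=6)
  Row 2: ..#.  (3 black, running=9)
  Row 3: #...  (3 black, running=12)
  Row 4: ..#.  (3 black, running=15)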